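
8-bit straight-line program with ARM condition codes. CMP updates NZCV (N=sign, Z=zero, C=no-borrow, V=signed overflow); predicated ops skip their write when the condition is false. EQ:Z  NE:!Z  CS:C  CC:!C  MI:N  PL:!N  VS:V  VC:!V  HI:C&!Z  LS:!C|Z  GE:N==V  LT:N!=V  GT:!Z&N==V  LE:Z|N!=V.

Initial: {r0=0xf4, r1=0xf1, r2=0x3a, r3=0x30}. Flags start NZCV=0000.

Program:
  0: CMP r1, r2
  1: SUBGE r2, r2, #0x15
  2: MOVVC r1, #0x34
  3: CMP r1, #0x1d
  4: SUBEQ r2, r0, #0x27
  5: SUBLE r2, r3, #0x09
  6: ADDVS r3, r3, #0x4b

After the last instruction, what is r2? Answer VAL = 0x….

VAL = 0x3a

0: ✓ CMP  NZCV=1010
1: · SUBGE
2: ✓ MOVVC  r1←0x34
3: ✓ CMP  NZCV=0010
4: · SUBEQ
5: · SUBLE
6: · ADDVS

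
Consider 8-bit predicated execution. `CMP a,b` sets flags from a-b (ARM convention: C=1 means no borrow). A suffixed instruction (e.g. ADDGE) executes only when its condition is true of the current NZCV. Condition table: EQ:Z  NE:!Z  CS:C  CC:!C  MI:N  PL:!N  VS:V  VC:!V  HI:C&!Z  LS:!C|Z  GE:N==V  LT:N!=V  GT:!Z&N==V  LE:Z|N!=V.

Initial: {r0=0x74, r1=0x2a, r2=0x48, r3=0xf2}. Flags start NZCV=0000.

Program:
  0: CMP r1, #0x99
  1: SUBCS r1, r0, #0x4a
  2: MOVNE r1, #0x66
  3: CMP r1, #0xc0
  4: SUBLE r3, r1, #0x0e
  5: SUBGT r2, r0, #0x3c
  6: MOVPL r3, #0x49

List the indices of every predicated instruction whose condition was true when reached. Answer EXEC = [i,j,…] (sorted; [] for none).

EXEC = [2,5]

[0] flags=1001 → (cmp)
[1] flags=1001 CS?F → skip
[2] flags=1001 NE?T → r1=0x66
[3] flags=1001 → (cmp)
[4] flags=1001 LE?F → skip
[5] flags=1001 GT?T → r2=0x38
[6] flags=1001 PL?F → skip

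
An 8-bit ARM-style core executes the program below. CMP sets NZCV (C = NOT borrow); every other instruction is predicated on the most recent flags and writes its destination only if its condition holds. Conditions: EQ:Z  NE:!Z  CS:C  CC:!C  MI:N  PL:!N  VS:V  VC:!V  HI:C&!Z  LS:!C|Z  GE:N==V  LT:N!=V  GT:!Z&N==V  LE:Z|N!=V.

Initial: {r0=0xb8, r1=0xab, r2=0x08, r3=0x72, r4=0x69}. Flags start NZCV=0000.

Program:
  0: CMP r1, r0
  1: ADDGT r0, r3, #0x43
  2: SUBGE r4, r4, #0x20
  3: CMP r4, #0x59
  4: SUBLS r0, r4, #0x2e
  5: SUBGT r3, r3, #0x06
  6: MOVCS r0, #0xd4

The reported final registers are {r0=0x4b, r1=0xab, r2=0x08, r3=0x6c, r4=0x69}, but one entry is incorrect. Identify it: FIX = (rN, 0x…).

FIX = (r0, 0xd4)

[0] flags=1000 → (cmp)
[1] flags=1000 GT?F → skip
[2] flags=1000 GE?F → skip
[3] flags=0010 → (cmp)
[4] flags=0010 LS?F → skip
[5] flags=0010 GT?T → r3=0x6c
[6] flags=0010 CS?T → r0=0xd4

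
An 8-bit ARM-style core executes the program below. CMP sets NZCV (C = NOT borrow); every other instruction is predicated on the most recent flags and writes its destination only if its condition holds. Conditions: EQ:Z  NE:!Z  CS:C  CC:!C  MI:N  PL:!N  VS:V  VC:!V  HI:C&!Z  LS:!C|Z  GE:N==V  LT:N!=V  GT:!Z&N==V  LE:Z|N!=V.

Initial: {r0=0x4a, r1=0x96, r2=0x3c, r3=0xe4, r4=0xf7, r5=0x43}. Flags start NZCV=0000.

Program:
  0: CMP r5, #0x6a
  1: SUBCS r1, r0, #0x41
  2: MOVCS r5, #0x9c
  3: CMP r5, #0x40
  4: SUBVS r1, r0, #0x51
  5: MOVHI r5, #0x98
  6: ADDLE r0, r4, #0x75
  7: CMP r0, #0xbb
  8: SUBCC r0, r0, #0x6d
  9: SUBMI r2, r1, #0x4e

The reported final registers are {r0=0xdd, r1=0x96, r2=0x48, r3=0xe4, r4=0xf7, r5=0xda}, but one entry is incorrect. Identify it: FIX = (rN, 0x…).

[0] flags=1000 → (cmp)
[1] flags=1000 CS?F → skip
[2] flags=1000 CS?F → skip
[3] flags=0010 → (cmp)
[4] flags=0010 VS?F → skip
[5] flags=0010 HI?T → r5=0x98
[6] flags=0010 LE?F → skip
[7] flags=1001 → (cmp)
[8] flags=1001 CC?T → r0=0xdd
[9] flags=1001 MI?T → r2=0x48

FIX = (r5, 0x98)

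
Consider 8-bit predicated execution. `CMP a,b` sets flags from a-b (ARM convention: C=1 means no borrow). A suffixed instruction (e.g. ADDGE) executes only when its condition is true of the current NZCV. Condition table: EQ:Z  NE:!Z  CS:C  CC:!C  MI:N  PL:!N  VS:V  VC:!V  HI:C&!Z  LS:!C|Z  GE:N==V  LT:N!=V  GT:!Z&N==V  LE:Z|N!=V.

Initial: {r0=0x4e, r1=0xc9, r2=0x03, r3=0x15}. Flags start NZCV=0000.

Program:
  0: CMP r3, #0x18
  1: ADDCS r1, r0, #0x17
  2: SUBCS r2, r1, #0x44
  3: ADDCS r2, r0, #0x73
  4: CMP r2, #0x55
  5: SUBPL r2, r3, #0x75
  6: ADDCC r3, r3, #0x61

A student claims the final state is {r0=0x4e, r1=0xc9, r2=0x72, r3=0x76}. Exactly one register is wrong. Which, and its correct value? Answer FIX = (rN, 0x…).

FIX = (r2, 0x03)

0: ✓ CMP  NZCV=1000
1: · ADDCS
2: · SUBCS
3: · ADDCS
4: ✓ CMP  NZCV=1000
5: · SUBPL
6: ✓ ADDCC  r3←0x76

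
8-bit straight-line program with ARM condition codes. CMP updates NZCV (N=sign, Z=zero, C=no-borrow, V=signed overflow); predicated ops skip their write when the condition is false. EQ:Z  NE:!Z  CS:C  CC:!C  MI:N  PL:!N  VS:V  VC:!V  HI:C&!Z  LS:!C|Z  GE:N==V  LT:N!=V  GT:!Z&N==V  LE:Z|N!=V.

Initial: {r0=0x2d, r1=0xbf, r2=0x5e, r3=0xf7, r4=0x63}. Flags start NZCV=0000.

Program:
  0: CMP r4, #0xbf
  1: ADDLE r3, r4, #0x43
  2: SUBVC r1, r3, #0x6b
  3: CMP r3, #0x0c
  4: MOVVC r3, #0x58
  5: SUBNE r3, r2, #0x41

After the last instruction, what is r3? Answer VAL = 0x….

0: ✓ CMP  NZCV=1001
1: · ADDLE
2: · SUBVC
3: ✓ CMP  NZCV=1010
4: ✓ MOVVC  r3←0x58
5: ✓ SUBNE  r3←0x1d

VAL = 0x1d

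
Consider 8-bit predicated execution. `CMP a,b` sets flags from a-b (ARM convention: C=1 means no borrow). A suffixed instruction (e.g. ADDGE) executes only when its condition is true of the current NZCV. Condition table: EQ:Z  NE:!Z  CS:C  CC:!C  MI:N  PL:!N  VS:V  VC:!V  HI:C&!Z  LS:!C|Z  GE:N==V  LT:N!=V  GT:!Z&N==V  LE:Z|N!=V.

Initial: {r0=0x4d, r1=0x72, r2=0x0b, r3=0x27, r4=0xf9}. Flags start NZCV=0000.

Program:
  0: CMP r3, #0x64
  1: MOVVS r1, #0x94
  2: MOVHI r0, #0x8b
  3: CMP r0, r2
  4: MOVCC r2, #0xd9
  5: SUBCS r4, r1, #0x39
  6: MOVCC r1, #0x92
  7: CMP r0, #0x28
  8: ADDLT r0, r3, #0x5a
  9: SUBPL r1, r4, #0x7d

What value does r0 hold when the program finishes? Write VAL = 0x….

[0] flags=1000 → (cmp)
[1] flags=1000 VS?F → skip
[2] flags=1000 HI?F → skip
[3] flags=0010 → (cmp)
[4] flags=0010 CC?F → skip
[5] flags=0010 CS?T → r4=0x39
[6] flags=0010 CC?F → skip
[7] flags=0010 → (cmp)
[8] flags=0010 LT?F → skip
[9] flags=0010 PL?T → r1=0xbc

VAL = 0x4d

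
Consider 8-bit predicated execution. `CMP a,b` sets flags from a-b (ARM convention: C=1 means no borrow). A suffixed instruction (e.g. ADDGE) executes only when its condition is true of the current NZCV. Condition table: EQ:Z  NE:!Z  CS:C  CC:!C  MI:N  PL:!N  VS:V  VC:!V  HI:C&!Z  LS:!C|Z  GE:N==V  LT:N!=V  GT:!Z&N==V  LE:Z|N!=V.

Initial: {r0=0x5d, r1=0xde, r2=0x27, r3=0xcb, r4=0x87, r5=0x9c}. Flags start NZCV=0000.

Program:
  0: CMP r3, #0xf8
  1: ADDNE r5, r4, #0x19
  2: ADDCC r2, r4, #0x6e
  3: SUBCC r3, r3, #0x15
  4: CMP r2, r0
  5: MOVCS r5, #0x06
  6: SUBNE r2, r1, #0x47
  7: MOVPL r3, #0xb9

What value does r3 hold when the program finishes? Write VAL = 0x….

[0] flags=1000 → (cmp)
[1] flags=1000 NE?T → r5=0xa0
[2] flags=1000 CC?T → r2=0xf5
[3] flags=1000 CC?T → r3=0xb6
[4] flags=1010 → (cmp)
[5] flags=1010 CS?T → r5=0x06
[6] flags=1010 NE?T → r2=0x97
[7] flags=1010 PL?F → skip

VAL = 0xb6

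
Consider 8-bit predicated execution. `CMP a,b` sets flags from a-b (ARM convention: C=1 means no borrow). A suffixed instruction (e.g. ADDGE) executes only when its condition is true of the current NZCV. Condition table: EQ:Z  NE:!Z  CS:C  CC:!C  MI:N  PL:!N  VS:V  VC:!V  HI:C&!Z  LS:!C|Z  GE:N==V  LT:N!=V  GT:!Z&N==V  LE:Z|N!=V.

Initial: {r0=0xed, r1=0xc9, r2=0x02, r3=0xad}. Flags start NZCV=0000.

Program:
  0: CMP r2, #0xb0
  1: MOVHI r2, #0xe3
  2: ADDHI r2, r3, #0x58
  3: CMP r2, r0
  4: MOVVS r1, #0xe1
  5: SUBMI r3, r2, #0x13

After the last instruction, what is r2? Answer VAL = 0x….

VAL = 0x02

[0] flags=0000 → (cmp)
[1] flags=0000 HI?F → skip
[2] flags=0000 HI?F → skip
[3] flags=0000 → (cmp)
[4] flags=0000 VS?F → skip
[5] flags=0000 MI?F → skip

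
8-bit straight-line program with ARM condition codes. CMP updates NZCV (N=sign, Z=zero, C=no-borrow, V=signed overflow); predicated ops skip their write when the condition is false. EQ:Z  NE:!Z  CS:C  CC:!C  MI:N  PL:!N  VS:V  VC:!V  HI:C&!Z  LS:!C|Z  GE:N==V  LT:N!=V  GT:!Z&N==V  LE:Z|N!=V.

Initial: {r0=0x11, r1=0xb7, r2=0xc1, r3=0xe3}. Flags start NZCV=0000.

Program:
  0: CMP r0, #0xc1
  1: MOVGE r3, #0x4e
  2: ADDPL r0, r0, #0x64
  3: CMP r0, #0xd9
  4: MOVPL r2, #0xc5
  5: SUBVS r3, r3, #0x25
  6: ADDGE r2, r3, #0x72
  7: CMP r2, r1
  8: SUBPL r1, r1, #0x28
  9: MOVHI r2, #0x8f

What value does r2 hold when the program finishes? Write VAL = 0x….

VAL = 0x9b

[0] flags=0000 → (cmp)
[1] flags=0000 GE?T → r3=0x4e
[2] flags=0000 PL?T → r0=0x75
[3] flags=1001 → (cmp)
[4] flags=1001 PL?F → skip
[5] flags=1001 VS?T → r3=0x29
[6] flags=1001 GE?T → r2=0x9b
[7] flags=1000 → (cmp)
[8] flags=1000 PL?F → skip
[9] flags=1000 HI?F → skip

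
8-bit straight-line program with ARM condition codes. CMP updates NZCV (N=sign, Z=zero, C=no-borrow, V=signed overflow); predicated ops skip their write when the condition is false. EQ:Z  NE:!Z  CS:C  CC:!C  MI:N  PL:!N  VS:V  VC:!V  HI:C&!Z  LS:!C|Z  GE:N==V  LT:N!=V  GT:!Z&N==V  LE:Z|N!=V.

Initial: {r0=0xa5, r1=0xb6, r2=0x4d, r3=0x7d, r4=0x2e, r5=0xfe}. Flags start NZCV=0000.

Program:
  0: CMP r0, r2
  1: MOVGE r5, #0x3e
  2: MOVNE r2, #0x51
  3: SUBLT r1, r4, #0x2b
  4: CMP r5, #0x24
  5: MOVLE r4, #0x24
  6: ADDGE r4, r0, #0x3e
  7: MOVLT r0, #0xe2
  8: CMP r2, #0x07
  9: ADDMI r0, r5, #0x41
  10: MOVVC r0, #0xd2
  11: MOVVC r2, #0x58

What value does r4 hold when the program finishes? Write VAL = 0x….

VAL = 0x24

[0] flags=0011 → (cmp)
[1] flags=0011 GE?F → skip
[2] flags=0011 NE?T → r2=0x51
[3] flags=0011 LT?T → r1=0x03
[4] flags=1010 → (cmp)
[5] flags=1010 LE?T → r4=0x24
[6] flags=1010 GE?F → skip
[7] flags=1010 LT?T → r0=0xe2
[8] flags=0010 → (cmp)
[9] flags=0010 MI?F → skip
[10] flags=0010 VC?T → r0=0xd2
[11] flags=0010 VC?T → r2=0x58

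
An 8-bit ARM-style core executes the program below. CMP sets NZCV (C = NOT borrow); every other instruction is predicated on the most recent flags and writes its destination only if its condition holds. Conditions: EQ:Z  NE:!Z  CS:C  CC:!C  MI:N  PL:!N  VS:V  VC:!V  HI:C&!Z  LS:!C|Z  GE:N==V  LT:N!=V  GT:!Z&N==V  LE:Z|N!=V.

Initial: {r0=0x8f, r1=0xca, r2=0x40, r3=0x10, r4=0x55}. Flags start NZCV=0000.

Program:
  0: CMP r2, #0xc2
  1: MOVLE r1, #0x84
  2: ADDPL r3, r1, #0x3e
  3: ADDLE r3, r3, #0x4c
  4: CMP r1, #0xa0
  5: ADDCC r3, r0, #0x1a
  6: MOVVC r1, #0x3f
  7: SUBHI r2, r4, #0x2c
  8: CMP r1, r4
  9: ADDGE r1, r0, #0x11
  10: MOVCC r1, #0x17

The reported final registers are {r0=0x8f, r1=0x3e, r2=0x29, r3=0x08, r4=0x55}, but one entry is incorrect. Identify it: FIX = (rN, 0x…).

FIX = (r1, 0x17)

0: ✓ CMP  NZCV=0000
1: · MOVLE
2: ✓ ADDPL  r3←0x08
3: · ADDLE
4: ✓ CMP  NZCV=0010
5: · ADDCC
6: ✓ MOVVC  r1←0x3f
7: ✓ SUBHI  r2←0x29
8: ✓ CMP  NZCV=1000
9: · ADDGE
10: ✓ MOVCC  r1←0x17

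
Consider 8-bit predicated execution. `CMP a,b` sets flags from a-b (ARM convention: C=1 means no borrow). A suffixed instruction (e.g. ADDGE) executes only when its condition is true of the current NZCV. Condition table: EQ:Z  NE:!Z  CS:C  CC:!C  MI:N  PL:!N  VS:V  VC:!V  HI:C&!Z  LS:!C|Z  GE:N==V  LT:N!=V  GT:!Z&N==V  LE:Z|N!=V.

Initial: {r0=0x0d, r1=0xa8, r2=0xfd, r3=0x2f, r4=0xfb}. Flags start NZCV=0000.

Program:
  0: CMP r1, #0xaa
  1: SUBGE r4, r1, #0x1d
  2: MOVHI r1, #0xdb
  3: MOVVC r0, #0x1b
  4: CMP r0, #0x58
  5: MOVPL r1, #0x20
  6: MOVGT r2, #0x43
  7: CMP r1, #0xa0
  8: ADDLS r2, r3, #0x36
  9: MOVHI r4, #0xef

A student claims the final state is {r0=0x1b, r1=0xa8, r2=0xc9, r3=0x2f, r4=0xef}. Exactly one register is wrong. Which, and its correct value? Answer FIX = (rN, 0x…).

[0] flags=1000 → (cmp)
[1] flags=1000 GE?F → skip
[2] flags=1000 HI?F → skip
[3] flags=1000 VC?T → r0=0x1b
[4] flags=1000 → (cmp)
[5] flags=1000 PL?F → skip
[6] flags=1000 GT?F → skip
[7] flags=0010 → (cmp)
[8] flags=0010 LS?F → skip
[9] flags=0010 HI?T → r4=0xef

FIX = (r2, 0xfd)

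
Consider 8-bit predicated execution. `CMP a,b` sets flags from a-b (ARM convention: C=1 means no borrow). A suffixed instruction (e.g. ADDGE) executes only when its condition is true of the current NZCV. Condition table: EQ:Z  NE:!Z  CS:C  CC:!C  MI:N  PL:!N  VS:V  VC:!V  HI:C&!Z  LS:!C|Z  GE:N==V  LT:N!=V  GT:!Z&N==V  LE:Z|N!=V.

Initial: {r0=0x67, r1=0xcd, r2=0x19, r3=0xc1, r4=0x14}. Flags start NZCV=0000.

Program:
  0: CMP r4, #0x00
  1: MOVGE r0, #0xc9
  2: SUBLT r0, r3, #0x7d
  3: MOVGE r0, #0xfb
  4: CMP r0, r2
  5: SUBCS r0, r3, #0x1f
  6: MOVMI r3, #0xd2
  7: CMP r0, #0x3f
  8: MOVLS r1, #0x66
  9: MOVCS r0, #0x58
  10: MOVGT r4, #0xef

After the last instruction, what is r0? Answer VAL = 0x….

VAL = 0x58

[0] flags=0010 → (cmp)
[1] flags=0010 GE?T → r0=0xc9
[2] flags=0010 LT?F → skip
[3] flags=0010 GE?T → r0=0xfb
[4] flags=1010 → (cmp)
[5] flags=1010 CS?T → r0=0xa2
[6] flags=1010 MI?T → r3=0xd2
[7] flags=0011 → (cmp)
[8] flags=0011 LS?F → skip
[9] flags=0011 CS?T → r0=0x58
[10] flags=0011 GT?F → skip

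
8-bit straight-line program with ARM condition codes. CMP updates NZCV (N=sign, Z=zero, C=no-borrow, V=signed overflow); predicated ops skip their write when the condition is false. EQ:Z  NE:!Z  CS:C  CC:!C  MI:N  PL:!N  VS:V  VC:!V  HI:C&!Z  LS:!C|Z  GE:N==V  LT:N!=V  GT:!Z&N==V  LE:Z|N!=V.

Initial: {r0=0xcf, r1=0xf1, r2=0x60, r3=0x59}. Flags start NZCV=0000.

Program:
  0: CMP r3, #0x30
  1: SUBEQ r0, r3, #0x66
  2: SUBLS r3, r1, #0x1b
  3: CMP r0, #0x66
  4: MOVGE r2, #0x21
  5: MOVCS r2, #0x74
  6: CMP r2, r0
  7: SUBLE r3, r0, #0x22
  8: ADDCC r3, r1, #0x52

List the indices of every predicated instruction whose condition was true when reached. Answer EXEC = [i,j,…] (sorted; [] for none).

0: ✓ CMP  NZCV=0010
1: · SUBEQ
2: · SUBLS
3: ✓ CMP  NZCV=0011
4: · MOVGE
5: ✓ MOVCS  r2←0x74
6: ✓ CMP  NZCV=1001
7: · SUBLE
8: ✓ ADDCC  r3←0x43

EXEC = [5,8]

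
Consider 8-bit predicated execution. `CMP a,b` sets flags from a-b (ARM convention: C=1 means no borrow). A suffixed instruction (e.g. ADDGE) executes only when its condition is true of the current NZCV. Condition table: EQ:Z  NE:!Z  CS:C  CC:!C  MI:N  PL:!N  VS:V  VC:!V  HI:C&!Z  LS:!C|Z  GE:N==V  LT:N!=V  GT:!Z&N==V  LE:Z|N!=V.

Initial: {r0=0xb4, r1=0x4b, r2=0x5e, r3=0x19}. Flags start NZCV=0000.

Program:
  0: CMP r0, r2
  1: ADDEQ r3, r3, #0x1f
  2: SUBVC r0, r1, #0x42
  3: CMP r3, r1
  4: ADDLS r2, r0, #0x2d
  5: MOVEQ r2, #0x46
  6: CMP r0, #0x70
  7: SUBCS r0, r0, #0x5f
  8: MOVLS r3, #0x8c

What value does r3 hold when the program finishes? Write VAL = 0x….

0: ✓ CMP  NZCV=0011
1: · ADDEQ
2: · SUBVC
3: ✓ CMP  NZCV=1000
4: ✓ ADDLS  r2←0xe1
5: · MOVEQ
6: ✓ CMP  NZCV=0011
7: ✓ SUBCS  r0←0x55
8: · MOVLS

VAL = 0x19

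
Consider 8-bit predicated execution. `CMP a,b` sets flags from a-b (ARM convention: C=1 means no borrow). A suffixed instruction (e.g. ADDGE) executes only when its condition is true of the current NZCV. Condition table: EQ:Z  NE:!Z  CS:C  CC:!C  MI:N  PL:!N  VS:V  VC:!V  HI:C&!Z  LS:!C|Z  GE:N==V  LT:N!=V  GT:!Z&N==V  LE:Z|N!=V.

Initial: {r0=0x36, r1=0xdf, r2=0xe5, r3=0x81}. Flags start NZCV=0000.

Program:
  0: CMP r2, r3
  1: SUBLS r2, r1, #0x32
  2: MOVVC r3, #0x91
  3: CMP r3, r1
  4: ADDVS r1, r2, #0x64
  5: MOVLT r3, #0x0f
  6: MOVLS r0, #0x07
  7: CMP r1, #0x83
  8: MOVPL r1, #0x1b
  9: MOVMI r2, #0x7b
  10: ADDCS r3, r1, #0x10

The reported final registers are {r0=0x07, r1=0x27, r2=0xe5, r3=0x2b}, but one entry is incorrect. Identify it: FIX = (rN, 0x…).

FIX = (r1, 0x1b)

[0] flags=0010 → (cmp)
[1] flags=0010 LS?F → skip
[2] flags=0010 VC?T → r3=0x91
[3] flags=1000 → (cmp)
[4] flags=1000 VS?F → skip
[5] flags=1000 LT?T → r3=0x0f
[6] flags=1000 LS?T → r0=0x07
[7] flags=0010 → (cmp)
[8] flags=0010 PL?T → r1=0x1b
[9] flags=0010 MI?F → skip
[10] flags=0010 CS?T → r3=0x2b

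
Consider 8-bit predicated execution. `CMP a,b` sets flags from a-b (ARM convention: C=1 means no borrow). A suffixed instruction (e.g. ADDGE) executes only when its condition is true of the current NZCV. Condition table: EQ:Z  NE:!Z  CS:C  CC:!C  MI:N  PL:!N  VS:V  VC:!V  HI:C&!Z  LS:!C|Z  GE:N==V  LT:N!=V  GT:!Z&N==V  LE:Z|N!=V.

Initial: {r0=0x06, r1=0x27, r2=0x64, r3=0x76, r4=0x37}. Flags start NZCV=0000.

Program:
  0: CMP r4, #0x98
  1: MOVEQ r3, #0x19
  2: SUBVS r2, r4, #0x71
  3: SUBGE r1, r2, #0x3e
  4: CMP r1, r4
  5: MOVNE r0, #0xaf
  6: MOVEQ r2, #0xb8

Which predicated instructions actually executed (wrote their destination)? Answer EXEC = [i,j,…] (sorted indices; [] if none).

[0] flags=1001 → (cmp)
[1] flags=1001 EQ?F → skip
[2] flags=1001 VS?T → r2=0xc6
[3] flags=1001 GE?T → r1=0x88
[4] flags=0011 → (cmp)
[5] flags=0011 NE?T → r0=0xaf
[6] flags=0011 EQ?F → skip

EXEC = [2,3,5]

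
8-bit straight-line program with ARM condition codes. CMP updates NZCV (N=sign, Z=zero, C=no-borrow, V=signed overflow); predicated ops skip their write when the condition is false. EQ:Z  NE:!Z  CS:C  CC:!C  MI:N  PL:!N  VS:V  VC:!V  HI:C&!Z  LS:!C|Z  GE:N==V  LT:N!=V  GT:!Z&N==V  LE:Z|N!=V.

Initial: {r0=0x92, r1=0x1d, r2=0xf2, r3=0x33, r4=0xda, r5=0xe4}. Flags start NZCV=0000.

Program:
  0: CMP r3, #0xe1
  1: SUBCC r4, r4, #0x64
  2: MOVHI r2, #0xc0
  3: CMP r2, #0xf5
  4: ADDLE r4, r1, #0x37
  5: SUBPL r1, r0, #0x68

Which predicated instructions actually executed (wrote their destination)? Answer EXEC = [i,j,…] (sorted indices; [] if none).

EXEC = [1,4]

[0] flags=0000 → (cmp)
[1] flags=0000 CC?T → r4=0x76
[2] flags=0000 HI?F → skip
[3] flags=1000 → (cmp)
[4] flags=1000 LE?T → r4=0x54
[5] flags=1000 PL?F → skip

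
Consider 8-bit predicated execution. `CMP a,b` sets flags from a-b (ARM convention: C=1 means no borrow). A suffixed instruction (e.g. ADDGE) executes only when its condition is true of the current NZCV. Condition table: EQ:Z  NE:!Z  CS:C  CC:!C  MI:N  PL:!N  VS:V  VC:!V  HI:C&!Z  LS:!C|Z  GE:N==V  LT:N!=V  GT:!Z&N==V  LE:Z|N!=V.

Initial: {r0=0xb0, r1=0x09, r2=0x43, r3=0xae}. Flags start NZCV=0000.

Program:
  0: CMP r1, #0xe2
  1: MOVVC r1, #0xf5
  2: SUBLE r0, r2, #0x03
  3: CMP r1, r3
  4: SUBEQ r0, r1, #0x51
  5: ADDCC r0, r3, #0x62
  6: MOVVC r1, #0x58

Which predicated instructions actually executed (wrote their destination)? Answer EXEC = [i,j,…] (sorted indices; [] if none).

[0] flags=0000 → (cmp)
[1] flags=0000 VC?T → r1=0xf5
[2] flags=0000 LE?F → skip
[3] flags=0010 → (cmp)
[4] flags=0010 EQ?F → skip
[5] flags=0010 CC?F → skip
[6] flags=0010 VC?T → r1=0x58

EXEC = [1,6]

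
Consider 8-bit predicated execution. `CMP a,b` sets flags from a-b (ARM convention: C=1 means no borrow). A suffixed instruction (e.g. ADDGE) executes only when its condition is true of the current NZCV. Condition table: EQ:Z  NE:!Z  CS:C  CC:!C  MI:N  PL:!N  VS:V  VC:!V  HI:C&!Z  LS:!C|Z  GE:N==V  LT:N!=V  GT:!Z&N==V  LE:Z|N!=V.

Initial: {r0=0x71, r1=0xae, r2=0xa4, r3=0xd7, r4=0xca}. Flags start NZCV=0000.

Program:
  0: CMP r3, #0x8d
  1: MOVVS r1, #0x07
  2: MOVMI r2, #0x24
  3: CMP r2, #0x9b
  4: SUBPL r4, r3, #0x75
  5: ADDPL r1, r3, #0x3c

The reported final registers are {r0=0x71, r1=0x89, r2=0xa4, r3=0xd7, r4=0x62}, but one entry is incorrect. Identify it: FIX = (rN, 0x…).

FIX = (r1, 0x13)

[0] flags=0010 → (cmp)
[1] flags=0010 VS?F → skip
[2] flags=0010 MI?F → skip
[3] flags=0010 → (cmp)
[4] flags=0010 PL?T → r4=0x62
[5] flags=0010 PL?T → r1=0x13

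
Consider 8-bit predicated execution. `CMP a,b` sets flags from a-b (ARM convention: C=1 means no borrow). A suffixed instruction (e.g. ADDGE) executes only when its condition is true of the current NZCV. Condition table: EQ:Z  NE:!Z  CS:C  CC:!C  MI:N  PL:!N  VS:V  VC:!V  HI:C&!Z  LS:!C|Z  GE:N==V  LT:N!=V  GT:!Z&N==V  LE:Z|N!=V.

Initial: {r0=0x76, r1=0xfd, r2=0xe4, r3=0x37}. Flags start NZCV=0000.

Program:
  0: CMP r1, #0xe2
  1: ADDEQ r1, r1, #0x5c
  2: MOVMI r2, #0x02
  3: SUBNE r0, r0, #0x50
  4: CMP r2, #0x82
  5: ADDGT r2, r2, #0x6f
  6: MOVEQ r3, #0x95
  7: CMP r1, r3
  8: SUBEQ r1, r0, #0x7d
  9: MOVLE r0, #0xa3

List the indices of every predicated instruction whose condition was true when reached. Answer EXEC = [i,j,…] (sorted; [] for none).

EXEC = [3,5,9]

[0] flags=0010 → (cmp)
[1] flags=0010 EQ?F → skip
[2] flags=0010 MI?F → skip
[3] flags=0010 NE?T → r0=0x26
[4] flags=0010 → (cmp)
[5] flags=0010 GT?T → r2=0x53
[6] flags=0010 EQ?F → skip
[7] flags=1010 → (cmp)
[8] flags=1010 EQ?F → skip
[9] flags=1010 LE?T → r0=0xa3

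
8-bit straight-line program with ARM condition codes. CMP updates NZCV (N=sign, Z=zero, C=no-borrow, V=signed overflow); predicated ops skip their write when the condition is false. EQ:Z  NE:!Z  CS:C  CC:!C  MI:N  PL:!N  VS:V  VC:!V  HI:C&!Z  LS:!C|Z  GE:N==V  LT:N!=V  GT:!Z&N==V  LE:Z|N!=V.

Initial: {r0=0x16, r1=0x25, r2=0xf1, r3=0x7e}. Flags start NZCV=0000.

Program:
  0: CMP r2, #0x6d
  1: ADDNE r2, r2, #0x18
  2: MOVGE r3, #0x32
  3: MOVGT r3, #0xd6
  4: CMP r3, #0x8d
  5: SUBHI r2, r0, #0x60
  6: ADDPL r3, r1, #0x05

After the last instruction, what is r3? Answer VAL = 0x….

[0] flags=1010 → (cmp)
[1] flags=1010 NE?T → r2=0x09
[2] flags=1010 GE?F → skip
[3] flags=1010 GT?F → skip
[4] flags=1001 → (cmp)
[5] flags=1001 HI?F → skip
[6] flags=1001 PL?F → skip

VAL = 0x7e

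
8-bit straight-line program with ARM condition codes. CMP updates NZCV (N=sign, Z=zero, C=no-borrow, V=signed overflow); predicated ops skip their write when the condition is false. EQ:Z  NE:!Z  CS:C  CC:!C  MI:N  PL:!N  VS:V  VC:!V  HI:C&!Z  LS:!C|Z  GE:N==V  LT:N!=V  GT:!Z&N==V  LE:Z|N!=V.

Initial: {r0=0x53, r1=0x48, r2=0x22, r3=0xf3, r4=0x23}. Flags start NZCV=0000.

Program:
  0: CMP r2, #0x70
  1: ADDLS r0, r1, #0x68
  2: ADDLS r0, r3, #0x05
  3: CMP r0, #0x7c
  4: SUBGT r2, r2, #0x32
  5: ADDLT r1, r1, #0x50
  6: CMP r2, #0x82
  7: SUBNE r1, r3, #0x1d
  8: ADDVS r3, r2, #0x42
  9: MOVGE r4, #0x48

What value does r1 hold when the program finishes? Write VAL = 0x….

VAL = 0xd6

0: ✓ CMP  NZCV=1000
1: ✓ ADDLS  r0←0xb0
2: ✓ ADDLS  r0←0xf8
3: ✓ CMP  NZCV=0011
4: · SUBGT
5: ✓ ADDLT  r1←0x98
6: ✓ CMP  NZCV=1001
7: ✓ SUBNE  r1←0xd6
8: ✓ ADDVS  r3←0x64
9: ✓ MOVGE  r4←0x48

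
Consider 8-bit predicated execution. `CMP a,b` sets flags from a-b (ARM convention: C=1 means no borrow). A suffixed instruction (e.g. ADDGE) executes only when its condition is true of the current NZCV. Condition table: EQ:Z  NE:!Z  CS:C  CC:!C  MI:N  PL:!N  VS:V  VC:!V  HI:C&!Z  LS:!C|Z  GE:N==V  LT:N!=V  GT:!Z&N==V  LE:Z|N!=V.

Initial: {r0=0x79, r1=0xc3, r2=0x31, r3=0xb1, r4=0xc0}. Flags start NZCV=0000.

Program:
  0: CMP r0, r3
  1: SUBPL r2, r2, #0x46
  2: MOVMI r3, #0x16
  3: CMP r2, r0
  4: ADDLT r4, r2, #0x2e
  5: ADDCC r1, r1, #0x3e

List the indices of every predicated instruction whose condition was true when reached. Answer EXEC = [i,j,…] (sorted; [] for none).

0: ✓ CMP  NZCV=1001
1: · SUBPL
2: ✓ MOVMI  r3←0x16
3: ✓ CMP  NZCV=1000
4: ✓ ADDLT  r4←0x5f
5: ✓ ADDCC  r1←0x01

EXEC = [2,4,5]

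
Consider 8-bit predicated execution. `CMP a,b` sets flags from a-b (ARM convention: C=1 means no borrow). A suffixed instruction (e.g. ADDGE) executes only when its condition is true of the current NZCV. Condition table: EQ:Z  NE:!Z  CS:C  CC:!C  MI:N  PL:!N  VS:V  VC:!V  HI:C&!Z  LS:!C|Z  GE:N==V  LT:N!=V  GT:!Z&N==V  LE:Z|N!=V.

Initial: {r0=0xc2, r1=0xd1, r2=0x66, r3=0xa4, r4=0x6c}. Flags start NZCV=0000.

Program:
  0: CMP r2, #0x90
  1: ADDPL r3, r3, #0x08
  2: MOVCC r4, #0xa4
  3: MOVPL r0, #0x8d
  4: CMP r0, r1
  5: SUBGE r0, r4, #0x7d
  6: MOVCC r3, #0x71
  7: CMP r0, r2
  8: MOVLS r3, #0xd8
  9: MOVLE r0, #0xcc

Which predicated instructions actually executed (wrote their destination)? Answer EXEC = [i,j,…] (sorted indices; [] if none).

EXEC = [2,6,9]

[0] flags=1001 → (cmp)
[1] flags=1001 PL?F → skip
[2] flags=1001 CC?T → r4=0xa4
[3] flags=1001 PL?F → skip
[4] flags=1000 → (cmp)
[5] flags=1000 GE?F → skip
[6] flags=1000 CC?T → r3=0x71
[7] flags=0011 → (cmp)
[8] flags=0011 LS?F → skip
[9] flags=0011 LE?T → r0=0xcc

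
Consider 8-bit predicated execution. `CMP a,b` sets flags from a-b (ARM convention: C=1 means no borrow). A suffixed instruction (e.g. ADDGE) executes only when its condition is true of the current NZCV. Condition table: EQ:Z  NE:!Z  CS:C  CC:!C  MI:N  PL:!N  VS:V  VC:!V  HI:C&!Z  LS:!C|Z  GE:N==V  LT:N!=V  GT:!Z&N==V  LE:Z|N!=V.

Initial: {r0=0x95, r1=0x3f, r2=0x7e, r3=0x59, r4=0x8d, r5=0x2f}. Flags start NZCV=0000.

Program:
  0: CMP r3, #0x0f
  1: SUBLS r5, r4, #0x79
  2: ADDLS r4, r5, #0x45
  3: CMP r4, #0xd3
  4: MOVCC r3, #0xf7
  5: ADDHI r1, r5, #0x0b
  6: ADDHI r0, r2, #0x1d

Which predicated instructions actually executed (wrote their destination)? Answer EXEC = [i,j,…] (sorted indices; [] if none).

EXEC = [4]

[0] flags=0010 → (cmp)
[1] flags=0010 LS?F → skip
[2] flags=0010 LS?F → skip
[3] flags=1000 → (cmp)
[4] flags=1000 CC?T → r3=0xf7
[5] flags=1000 HI?F → skip
[6] flags=1000 HI?F → skip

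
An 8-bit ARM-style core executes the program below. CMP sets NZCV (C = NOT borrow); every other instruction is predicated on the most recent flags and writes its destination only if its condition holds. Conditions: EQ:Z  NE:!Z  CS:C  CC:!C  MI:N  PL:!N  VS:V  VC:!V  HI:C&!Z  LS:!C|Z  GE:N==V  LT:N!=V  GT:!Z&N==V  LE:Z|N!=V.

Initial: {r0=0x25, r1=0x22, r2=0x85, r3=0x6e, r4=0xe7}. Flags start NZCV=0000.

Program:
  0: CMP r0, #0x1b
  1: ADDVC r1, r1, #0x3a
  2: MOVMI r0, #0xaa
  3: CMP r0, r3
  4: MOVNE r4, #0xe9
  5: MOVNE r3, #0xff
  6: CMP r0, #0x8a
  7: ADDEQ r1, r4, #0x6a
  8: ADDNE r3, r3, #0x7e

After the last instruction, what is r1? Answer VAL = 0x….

VAL = 0x5c

[0] flags=0010 → (cmp)
[1] flags=0010 VC?T → r1=0x5c
[2] flags=0010 MI?F → skip
[3] flags=1000 → (cmp)
[4] flags=1000 NE?T → r4=0xe9
[5] flags=1000 NE?T → r3=0xff
[6] flags=1001 → (cmp)
[7] flags=1001 EQ?F → skip
[8] flags=1001 NE?T → r3=0x7d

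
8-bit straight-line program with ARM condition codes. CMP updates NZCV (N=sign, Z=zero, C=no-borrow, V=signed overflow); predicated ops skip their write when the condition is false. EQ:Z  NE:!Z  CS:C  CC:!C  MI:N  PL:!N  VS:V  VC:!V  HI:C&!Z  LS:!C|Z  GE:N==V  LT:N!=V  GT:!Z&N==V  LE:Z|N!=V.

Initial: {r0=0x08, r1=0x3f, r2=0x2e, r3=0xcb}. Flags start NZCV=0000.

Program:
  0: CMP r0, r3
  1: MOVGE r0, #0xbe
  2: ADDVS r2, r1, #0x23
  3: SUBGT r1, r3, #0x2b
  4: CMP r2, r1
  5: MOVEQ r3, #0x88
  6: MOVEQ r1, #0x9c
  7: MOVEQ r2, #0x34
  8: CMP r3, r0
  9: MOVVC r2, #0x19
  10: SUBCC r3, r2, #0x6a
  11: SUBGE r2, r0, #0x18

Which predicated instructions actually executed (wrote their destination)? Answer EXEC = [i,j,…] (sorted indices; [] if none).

[0] flags=0000 → (cmp)
[1] flags=0000 GE?T → r0=0xbe
[2] flags=0000 VS?F → skip
[3] flags=0000 GT?T → r1=0xa0
[4] flags=1001 → (cmp)
[5] flags=1001 EQ?F → skip
[6] flags=1001 EQ?F → skip
[7] flags=1001 EQ?F → skip
[8] flags=0010 → (cmp)
[9] flags=0010 VC?T → r2=0x19
[10] flags=0010 CC?F → skip
[11] flags=0010 GE?T → r2=0xa6

EXEC = [1,3,9,11]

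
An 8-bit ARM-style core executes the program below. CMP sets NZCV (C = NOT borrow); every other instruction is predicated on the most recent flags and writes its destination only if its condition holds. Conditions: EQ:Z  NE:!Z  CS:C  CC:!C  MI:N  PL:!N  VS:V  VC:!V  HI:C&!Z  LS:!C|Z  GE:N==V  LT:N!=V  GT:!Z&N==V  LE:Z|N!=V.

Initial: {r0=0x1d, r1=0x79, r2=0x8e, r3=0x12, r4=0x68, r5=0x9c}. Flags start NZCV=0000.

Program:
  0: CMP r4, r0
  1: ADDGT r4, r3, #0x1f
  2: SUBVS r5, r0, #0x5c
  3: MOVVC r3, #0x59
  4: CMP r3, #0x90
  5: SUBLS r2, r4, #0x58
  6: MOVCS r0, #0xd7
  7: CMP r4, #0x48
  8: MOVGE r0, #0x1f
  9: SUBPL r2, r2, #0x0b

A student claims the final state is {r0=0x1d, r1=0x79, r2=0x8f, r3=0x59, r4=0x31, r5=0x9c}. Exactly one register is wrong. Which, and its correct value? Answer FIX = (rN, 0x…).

[0] flags=0010 → (cmp)
[1] flags=0010 GT?T → r4=0x31
[2] flags=0010 VS?F → skip
[3] flags=0010 VC?T → r3=0x59
[4] flags=1001 → (cmp)
[5] flags=1001 LS?T → r2=0xd9
[6] flags=1001 CS?F → skip
[7] flags=1000 → (cmp)
[8] flags=1000 GE?F → skip
[9] flags=1000 PL?F → skip

FIX = (r2, 0xd9)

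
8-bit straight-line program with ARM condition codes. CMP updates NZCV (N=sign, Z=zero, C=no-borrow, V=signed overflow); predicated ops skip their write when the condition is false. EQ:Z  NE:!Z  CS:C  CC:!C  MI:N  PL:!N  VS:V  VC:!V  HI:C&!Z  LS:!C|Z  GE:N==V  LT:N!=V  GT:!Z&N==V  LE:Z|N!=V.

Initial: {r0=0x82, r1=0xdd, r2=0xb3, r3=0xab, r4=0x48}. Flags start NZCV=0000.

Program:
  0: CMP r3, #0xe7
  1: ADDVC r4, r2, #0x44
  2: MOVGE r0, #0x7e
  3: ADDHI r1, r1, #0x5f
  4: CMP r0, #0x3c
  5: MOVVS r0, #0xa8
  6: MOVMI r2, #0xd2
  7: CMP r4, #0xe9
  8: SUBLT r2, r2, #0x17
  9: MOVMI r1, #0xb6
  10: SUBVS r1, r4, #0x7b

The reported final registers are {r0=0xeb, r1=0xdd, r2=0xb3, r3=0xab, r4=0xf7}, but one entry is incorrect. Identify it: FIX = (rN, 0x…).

[0] flags=1000 → (cmp)
[1] flags=1000 VC?T → r4=0xf7
[2] flags=1000 GE?F → skip
[3] flags=1000 HI?F → skip
[4] flags=0011 → (cmp)
[5] flags=0011 VS?T → r0=0xa8
[6] flags=0011 MI?F → skip
[7] flags=0010 → (cmp)
[8] flags=0010 LT?F → skip
[9] flags=0010 MI?F → skip
[10] flags=0010 VS?F → skip

FIX = (r0, 0xa8)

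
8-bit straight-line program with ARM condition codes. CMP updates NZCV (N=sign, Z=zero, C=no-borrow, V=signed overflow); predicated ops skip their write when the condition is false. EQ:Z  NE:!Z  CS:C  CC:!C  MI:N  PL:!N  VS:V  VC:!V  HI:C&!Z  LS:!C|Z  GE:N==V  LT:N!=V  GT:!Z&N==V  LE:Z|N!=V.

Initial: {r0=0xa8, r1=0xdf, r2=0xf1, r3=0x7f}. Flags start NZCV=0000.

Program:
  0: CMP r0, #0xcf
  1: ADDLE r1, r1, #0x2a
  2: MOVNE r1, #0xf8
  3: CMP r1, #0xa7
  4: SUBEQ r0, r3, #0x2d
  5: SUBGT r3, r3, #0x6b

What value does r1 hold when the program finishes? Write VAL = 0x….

VAL = 0xf8

[0] flags=1000 → (cmp)
[1] flags=1000 LE?T → r1=0x09
[2] flags=1000 NE?T → r1=0xf8
[3] flags=0010 → (cmp)
[4] flags=0010 EQ?F → skip
[5] flags=0010 GT?T → r3=0x14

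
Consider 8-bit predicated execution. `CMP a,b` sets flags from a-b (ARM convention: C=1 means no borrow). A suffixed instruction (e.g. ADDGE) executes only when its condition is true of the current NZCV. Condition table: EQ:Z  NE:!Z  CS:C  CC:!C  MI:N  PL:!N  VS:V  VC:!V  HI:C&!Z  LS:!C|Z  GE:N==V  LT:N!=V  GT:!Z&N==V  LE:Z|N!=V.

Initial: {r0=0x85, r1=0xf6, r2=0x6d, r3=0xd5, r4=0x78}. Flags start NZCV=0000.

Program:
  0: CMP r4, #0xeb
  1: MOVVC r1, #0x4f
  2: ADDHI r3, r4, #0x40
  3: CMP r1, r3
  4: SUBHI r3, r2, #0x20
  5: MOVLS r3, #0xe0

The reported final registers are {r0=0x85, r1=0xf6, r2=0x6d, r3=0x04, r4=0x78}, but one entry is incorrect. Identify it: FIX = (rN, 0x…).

[0] flags=1001 → (cmp)
[1] flags=1001 VC?F → skip
[2] flags=1001 HI?F → skip
[3] flags=0010 → (cmp)
[4] flags=0010 HI?T → r3=0x4d
[5] flags=0010 LS?F → skip

FIX = (r3, 0x4d)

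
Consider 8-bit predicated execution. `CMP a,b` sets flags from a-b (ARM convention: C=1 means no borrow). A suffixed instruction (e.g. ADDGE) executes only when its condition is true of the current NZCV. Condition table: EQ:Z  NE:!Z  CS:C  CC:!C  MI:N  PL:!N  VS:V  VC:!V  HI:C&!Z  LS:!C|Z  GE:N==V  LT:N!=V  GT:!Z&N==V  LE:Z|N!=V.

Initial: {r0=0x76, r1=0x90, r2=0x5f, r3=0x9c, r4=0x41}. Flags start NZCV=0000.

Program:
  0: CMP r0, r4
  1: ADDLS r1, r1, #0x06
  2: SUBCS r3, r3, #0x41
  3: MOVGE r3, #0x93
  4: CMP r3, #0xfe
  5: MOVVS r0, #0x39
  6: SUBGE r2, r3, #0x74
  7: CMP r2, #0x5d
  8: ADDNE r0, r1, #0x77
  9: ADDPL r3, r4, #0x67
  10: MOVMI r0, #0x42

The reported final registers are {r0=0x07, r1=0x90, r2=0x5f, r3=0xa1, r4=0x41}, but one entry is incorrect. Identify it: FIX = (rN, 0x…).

0: ✓ CMP  NZCV=0010
1: · ADDLS
2: ✓ SUBCS  r3←0x5b
3: ✓ MOVGE  r3←0x93
4: ✓ CMP  NZCV=1000
5: · MOVVS
6: · SUBGE
7: ✓ CMP  NZCV=0010
8: ✓ ADDNE  r0←0x07
9: ✓ ADDPL  r3←0xa8
10: · MOVMI

FIX = (r3, 0xa8)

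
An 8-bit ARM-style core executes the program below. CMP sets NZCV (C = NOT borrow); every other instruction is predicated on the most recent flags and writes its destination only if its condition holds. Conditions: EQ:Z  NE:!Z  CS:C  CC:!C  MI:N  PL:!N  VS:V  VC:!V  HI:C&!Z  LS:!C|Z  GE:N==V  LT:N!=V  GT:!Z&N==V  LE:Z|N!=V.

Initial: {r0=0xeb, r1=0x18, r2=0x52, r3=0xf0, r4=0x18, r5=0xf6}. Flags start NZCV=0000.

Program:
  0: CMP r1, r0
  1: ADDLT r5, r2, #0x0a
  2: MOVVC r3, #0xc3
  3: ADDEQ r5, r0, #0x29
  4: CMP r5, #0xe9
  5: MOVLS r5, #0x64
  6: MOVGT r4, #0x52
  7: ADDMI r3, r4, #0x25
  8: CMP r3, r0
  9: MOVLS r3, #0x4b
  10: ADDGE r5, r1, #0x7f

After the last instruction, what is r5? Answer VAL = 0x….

VAL = 0xf6

0: ✓ CMP  NZCV=0000
1: · ADDLT
2: ✓ MOVVC  r3←0xc3
3: · ADDEQ
4: ✓ CMP  NZCV=0010
5: · MOVLS
6: ✓ MOVGT  r4←0x52
7: · ADDMI
8: ✓ CMP  NZCV=1000
9: ✓ MOVLS  r3←0x4b
10: · ADDGE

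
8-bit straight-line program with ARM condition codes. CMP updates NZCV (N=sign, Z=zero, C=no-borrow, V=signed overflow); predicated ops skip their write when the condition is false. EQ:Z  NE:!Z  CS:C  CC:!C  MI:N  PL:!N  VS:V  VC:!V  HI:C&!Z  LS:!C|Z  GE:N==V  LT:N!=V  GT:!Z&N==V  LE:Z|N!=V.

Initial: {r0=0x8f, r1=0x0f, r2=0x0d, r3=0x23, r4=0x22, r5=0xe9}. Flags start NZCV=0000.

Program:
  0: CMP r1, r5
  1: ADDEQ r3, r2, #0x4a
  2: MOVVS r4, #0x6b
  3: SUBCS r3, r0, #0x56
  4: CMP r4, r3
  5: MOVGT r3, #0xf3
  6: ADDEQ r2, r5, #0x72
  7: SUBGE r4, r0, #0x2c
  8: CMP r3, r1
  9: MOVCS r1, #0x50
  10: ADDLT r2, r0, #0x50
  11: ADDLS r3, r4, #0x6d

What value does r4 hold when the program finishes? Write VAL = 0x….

VAL = 0x22

0: ✓ CMP  NZCV=0000
1: · ADDEQ
2: · MOVVS
3: · SUBCS
4: ✓ CMP  NZCV=1000
5: · MOVGT
6: · ADDEQ
7: · SUBGE
8: ✓ CMP  NZCV=0010
9: ✓ MOVCS  r1←0x50
10: · ADDLT
11: · ADDLS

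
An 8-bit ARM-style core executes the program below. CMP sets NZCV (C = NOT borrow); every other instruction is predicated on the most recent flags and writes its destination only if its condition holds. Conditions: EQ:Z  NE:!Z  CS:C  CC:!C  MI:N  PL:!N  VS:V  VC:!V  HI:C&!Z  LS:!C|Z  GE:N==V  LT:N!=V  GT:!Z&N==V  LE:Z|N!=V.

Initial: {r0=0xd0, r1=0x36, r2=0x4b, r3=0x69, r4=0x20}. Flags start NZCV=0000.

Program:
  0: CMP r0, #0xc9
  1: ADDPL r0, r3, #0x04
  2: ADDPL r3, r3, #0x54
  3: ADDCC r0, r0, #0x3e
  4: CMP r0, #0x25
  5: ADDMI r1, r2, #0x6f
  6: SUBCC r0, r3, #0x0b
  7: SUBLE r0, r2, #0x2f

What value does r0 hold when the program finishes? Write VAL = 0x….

VAL = 0x6d

0: ✓ CMP  NZCV=0010
1: ✓ ADDPL  r0←0x6d
2: ✓ ADDPL  r3←0xbd
3: · ADDCC
4: ✓ CMP  NZCV=0010
5: · ADDMI
6: · SUBCC
7: · SUBLE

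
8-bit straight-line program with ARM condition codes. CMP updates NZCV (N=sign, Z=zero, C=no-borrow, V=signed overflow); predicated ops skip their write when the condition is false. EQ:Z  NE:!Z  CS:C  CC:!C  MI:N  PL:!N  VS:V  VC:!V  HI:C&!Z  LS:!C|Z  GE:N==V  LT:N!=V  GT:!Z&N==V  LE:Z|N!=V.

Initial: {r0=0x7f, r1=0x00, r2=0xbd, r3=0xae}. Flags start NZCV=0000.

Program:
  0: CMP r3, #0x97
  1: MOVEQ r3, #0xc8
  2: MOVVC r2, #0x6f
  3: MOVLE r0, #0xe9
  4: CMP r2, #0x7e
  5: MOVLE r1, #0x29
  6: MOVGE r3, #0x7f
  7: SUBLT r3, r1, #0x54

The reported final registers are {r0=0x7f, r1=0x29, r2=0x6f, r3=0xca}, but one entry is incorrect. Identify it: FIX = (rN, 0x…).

[0] flags=0010 → (cmp)
[1] flags=0010 EQ?F → skip
[2] flags=0010 VC?T → r2=0x6f
[3] flags=0010 LE?F → skip
[4] flags=1000 → (cmp)
[5] flags=1000 LE?T → r1=0x29
[6] flags=1000 GE?F → skip
[7] flags=1000 LT?T → r3=0xd5

FIX = (r3, 0xd5)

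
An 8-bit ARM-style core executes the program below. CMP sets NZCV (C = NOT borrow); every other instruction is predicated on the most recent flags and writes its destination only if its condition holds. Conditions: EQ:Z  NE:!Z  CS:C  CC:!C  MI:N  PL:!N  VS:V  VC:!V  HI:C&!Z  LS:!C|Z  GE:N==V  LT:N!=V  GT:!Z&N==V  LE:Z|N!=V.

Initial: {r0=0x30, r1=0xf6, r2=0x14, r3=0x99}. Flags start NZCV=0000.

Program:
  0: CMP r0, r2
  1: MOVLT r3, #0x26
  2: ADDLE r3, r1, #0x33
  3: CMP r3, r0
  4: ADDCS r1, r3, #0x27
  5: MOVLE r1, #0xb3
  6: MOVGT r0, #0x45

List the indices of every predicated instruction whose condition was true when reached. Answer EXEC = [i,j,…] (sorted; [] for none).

EXEC = [4,5]

0: ✓ CMP  NZCV=0010
1: · MOVLT
2: · ADDLE
3: ✓ CMP  NZCV=0011
4: ✓ ADDCS  r1←0xc0
5: ✓ MOVLE  r1←0xb3
6: · MOVGT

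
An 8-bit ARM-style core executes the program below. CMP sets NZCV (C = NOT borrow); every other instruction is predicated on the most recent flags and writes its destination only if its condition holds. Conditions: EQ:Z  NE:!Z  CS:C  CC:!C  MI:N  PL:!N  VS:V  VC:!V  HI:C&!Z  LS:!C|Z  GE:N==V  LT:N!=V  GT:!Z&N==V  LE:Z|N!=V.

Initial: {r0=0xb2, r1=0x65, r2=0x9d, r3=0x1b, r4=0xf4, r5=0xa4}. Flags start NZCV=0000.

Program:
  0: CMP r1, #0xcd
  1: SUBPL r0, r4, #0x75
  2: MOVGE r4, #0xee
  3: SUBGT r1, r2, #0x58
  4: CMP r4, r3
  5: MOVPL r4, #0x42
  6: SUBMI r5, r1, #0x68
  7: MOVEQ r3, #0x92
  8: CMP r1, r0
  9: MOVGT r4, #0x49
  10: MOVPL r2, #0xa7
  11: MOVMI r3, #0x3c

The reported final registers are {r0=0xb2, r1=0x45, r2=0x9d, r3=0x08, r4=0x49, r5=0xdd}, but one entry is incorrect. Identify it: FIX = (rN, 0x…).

FIX = (r3, 0x3c)

[0] flags=1001 → (cmp)
[1] flags=1001 PL?F → skip
[2] flags=1001 GE?T → r4=0xee
[3] flags=1001 GT?T → r1=0x45
[4] flags=1010 → (cmp)
[5] flags=1010 PL?F → skip
[6] flags=1010 MI?T → r5=0xdd
[7] flags=1010 EQ?F → skip
[8] flags=1001 → (cmp)
[9] flags=1001 GT?T → r4=0x49
[10] flags=1001 PL?F → skip
[11] flags=1001 MI?T → r3=0x3c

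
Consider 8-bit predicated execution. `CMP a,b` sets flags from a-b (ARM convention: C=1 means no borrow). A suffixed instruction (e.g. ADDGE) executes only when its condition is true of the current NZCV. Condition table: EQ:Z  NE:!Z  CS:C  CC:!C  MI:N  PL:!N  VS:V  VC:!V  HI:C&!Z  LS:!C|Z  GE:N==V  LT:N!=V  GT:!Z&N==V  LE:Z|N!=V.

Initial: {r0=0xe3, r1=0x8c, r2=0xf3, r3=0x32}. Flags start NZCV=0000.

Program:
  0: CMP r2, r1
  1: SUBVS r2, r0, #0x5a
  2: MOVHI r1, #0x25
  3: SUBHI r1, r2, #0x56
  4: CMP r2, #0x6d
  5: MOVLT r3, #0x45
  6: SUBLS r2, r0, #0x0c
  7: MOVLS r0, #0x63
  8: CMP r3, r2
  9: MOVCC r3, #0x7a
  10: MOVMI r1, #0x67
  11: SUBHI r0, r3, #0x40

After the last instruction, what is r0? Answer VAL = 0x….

VAL = 0xe3

[0] flags=0010 → (cmp)
[1] flags=0010 VS?F → skip
[2] flags=0010 HI?T → r1=0x25
[3] flags=0010 HI?T → r1=0x9d
[4] flags=1010 → (cmp)
[5] flags=1010 LT?T → r3=0x45
[6] flags=1010 LS?F → skip
[7] flags=1010 LS?F → skip
[8] flags=0000 → (cmp)
[9] flags=0000 CC?T → r3=0x7a
[10] flags=0000 MI?F → skip
[11] flags=0000 HI?F → skip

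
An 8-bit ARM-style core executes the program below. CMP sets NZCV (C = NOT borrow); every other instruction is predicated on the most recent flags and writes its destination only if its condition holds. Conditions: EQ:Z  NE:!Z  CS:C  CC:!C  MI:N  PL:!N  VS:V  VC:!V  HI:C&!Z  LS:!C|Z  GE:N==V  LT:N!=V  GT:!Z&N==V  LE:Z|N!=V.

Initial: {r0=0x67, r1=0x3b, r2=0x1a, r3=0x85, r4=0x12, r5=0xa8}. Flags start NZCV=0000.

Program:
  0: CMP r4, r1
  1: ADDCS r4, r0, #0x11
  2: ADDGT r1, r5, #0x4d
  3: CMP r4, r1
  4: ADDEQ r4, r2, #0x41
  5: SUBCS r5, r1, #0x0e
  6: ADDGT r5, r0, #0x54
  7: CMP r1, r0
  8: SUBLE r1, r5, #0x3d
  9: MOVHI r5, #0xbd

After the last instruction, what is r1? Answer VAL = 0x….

VAL = 0x6b

0: ✓ CMP  NZCV=1000
1: · ADDCS
2: · ADDGT
3: ✓ CMP  NZCV=1000
4: · ADDEQ
5: · SUBCS
6: · ADDGT
7: ✓ CMP  NZCV=1000
8: ✓ SUBLE  r1←0x6b
9: · MOVHI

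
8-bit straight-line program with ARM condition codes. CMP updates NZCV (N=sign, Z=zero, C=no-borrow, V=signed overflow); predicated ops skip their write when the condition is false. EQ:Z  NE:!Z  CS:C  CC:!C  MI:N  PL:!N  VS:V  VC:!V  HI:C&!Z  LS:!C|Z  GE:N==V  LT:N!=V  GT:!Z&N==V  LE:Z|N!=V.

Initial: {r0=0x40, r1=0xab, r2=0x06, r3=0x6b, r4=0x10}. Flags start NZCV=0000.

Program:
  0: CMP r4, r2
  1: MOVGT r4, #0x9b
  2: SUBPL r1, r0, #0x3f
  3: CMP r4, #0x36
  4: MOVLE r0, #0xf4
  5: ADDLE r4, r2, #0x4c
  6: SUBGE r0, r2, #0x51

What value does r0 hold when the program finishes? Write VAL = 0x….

VAL = 0xf4

0: ✓ CMP  NZCV=0010
1: ✓ MOVGT  r4←0x9b
2: ✓ SUBPL  r1←0x01
3: ✓ CMP  NZCV=0011
4: ✓ MOVLE  r0←0xf4
5: ✓ ADDLE  r4←0x52
6: · SUBGE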